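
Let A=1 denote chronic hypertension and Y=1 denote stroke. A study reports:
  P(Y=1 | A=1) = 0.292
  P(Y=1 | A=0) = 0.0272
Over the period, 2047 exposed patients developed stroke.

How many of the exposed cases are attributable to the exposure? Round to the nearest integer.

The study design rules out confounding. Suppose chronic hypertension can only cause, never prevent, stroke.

Let p₁ = 0.292, p₀ = 0.0272.
PN = (p₁ − p₀)/p₁ = (0.292 − 0.0272) / 0.292 ≈ 0.90685.
Attributable cases ≈ PN × (exposed cases) = 0.90685 × 2047 ≈ 1856.32.

about 1856 cases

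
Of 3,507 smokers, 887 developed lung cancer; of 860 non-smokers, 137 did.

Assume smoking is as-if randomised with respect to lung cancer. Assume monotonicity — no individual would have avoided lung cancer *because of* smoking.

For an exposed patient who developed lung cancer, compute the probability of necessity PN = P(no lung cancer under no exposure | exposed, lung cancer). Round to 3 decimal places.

p₁ = P(outcome | exposed) = 887/3507 = 0.25292
p₀ = P(outcome | unexposed) = 137/860 = 0.1593
Under exogeneity and monotonicity, PN = (p₁ − p₀) / p₁.
PN = (0.25292 − 0.1593) / 0.25292 = 0.09362 / 0.25292 ≈ 0.3702

PN ≈ 0.370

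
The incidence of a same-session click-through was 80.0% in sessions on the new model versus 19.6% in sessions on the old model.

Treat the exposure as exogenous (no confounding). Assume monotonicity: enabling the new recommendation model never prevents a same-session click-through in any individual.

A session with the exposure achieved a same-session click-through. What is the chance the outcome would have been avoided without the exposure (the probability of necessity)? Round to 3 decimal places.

PN ≈ 0.755

p₁ = 0.8, p₀ = 0.196.
Under exogeneity and monotonicity, PN = (p₁ − p₀) / p₁.
PN = (0.8 − 0.196) / 0.8 = 0.604 / 0.8 ≈ 0.7550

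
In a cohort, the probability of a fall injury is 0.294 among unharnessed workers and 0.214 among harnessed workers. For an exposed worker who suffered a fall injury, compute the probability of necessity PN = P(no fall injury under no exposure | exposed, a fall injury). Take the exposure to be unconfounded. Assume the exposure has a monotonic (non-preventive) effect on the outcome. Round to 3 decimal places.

Let p₁ = 0.294, p₀ = 0.214.
Under exogeneity and monotonicity, PN = (p₁ − p₀) / p₁.
PN = (0.294 − 0.214) / 0.294 = 0.08 / 0.294 ≈ 0.2721

PN ≈ 0.272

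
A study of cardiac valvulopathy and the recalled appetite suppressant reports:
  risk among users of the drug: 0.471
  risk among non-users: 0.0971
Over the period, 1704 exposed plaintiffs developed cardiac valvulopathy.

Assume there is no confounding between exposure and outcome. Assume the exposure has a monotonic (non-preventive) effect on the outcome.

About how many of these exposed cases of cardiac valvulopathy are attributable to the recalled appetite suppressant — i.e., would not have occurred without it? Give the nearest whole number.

about 1353 cases

Let p₁ = 0.471, p₀ = 0.0971.
PN = (p₁ − p₀)/p₁ = (0.471 − 0.0971) / 0.471 ≈ 0.79384.
Attributable cases ≈ PN × (exposed cases) = 0.79384 × 1704 ≈ 1352.71.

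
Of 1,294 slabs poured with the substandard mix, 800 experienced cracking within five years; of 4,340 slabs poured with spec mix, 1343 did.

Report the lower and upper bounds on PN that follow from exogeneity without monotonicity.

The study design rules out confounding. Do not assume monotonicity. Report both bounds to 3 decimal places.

0.499 ≤ PN ≤ 1.000

p₁ = P(outcome | exposed) = 800/1294 = 0.61824
p₀ = P(outcome | unexposed) = 1343/4340 = 0.30945
Under exogeneity alone the bounds on PN are max{0,(p₁−p₀)/p₁} ≤ PN ≤ min{1,(1−p₀)/p₁}.
  lower = (p₁ − p₀)/p₁ = 0.30879 / 0.61824 ≈ 0.4995
  upper = min{1, (1 − p₀)/p₁} = 0.69055 / 0.61824 ≈ 1.1170 → capped at 1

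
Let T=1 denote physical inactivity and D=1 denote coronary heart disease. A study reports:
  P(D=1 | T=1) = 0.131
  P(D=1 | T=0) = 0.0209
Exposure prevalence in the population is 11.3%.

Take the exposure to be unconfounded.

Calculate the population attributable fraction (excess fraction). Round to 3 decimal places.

PAF ≈ 0.373

Let p₁ = 0.131, p₀ = 0.0209.
Overall risk P(Y=1) = π·p₁ + (1−π)·p₀ = 0.113×0.131 + 0.887×0.0209 = 0.033341.
Under exogeneity, PAF = [P(Y=1) − p₀] / P(Y=1).
PAF = (0.033341 − 0.0209) / 0.033341 ≈ 0.3731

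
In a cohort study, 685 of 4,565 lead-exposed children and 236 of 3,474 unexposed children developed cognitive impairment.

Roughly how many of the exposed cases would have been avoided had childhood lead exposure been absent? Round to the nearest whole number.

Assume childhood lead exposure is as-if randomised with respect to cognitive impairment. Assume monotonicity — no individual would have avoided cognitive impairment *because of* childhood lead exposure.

p₁ = P(outcome | exposed) = 685/4565 = 0.15005
p₀ = P(outcome | unexposed) = 236/3474 = 0.067933
PN = (p₁ − p₀)/p₁ = (0.15005 − 0.067933) / 0.15005 ≈ 0.54728.
Attributable cases ≈ PN × (exposed cases) = 0.54728 × 685 ≈ 374.88.

about 375 cases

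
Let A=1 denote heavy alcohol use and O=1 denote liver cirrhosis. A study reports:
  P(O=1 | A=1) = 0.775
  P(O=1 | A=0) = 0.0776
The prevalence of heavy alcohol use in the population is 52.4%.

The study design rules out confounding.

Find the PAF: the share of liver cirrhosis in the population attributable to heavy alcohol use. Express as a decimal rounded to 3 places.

PAF ≈ 0.825

Let p₁ = 0.775, p₀ = 0.0776.
Overall risk P(Y=1) = π·p₁ + (1−π)·p₀ = 0.524×0.775 + 0.476×0.0776 = 0.44304.
Under exogeneity, PAF = [P(Y=1) − p₀] / P(Y=1).
PAF = (0.44304 − 0.0776) / 0.44304 ≈ 0.8248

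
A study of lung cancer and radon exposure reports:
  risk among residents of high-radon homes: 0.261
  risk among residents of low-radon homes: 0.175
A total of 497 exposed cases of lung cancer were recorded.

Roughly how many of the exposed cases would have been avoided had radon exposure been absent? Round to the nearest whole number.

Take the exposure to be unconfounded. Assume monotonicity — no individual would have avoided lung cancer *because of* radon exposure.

about 164 cases

Let p₁ = 0.261, p₀ = 0.175.
PN = (p₁ − p₀)/p₁ = (0.261 − 0.175) / 0.261 ≈ 0.32950.
Attributable cases ≈ PN × (exposed cases) = 0.32950 × 497 ≈ 163.76.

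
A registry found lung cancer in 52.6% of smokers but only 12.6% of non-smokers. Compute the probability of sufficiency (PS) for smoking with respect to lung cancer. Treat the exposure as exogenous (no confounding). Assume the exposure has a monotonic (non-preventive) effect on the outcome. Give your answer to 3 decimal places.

PS ≈ 0.458

p₁ = 0.526, p₀ = 0.126.
Under exogeneity and monotonicity, PS = (p₁ − p₀) / (1 − p₀).
PS = (0.526 − 0.126) / (1 − 0.126) = 0.4 / 0.874 ≈ 0.4577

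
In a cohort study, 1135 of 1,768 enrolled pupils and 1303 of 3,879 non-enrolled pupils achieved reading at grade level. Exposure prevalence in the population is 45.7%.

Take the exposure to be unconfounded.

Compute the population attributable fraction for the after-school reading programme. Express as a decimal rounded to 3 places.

p₁ = P(outcome | exposed) = 1135/1768 = 0.64197
p₀ = P(outcome | unexposed) = 1303/3879 = 0.33591
Overall risk P(Y=1) = π·p₁ + (1−π)·p₀ = 0.457×0.64197 + 0.543×0.33591 = 0.47578.
Under exogeneity, PAF = [P(Y=1) − p₀] / P(Y=1).
PAF = (0.47578 − 0.33591) / 0.47578 ≈ 0.2940

PAF ≈ 0.294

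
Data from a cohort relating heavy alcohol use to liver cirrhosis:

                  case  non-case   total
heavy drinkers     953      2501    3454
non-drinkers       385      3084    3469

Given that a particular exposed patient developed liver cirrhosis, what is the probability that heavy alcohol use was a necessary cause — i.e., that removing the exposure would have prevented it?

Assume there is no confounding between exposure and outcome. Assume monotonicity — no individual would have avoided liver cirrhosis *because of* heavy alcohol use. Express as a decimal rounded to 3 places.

PN ≈ 0.598

p₁ = P(outcome | exposed) = 953/3454 = 0.27591
p₀ = P(outcome | unexposed) = 385/3469 = 0.11098
Under exogeneity and monotonicity, PN = (p₁ − p₀)/p₁.
PN = (0.27591 − 0.11098) / 0.27591 ≈ 0.5978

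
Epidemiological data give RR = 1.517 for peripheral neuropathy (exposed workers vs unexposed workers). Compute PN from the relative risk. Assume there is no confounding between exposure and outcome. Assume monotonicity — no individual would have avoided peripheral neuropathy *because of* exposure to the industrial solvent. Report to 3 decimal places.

PN ≈ 0.341

Under exogeneity and monotonicity, PN = (RR − 1) / RR = 1 − 1/RR.
PN = (1.517 − 1) / 1.517 = 0.517 / 1.517 ≈ 0.3408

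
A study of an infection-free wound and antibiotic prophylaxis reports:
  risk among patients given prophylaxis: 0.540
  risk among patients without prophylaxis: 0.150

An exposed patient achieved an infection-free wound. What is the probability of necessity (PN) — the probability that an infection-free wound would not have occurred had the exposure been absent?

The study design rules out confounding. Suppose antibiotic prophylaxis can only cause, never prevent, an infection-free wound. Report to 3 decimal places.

Let p₁ = 0.54, p₀ = 0.15.
Under exogeneity and monotonicity, PN = (p₁ − p₀) / p₁.
PN = (0.54 − 0.15) / 0.54 = 0.39 / 0.54 ≈ 0.7222

PN ≈ 0.722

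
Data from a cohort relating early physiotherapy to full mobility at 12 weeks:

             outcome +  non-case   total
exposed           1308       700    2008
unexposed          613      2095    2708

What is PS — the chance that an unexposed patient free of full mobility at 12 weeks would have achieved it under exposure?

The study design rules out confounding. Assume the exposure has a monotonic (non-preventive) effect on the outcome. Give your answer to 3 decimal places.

PS ≈ 0.549

p₁ = P(outcome | exposed) = 1308/2008 = 0.65139
p₀ = P(outcome | unexposed) = 613/2708 = 0.22637
Under exogeneity and monotonicity, PS = (p₁ − p₀)/(1 − p₀).
PS = (0.65139 − 0.22637) / 0.77363 ≈ 0.5494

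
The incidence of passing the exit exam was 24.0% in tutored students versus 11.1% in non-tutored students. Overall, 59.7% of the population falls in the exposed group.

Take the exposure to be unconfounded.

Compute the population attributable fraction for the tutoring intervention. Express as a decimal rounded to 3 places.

PAF ≈ 0.410

p₁ = 0.24, p₀ = 0.111.
Overall risk P(Y=1) = π·p₁ + (1−π)·p₀ = 0.597×0.24 + 0.403×0.111 = 0.18801.
Under exogeneity, PAF = [P(Y=1) − p₀] / P(Y=1).
PAF = (0.18801 − 0.111) / 0.18801 ≈ 0.4096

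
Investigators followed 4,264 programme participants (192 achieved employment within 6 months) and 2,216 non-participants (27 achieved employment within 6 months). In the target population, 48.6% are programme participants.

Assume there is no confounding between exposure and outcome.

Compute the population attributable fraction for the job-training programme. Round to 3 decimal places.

p₁ = P(outcome | exposed) = 192/4264 = 0.045028
p₀ = P(outcome | unexposed) = 27/2216 = 0.012184
Overall risk P(Y=1) = π·p₁ + (1−π)·p₀ = 0.486×0.045028 + 0.514×0.012184 = 0.028146.
Under exogeneity, PAF = [P(Y=1) − p₀] / P(Y=1).
PAF = (0.028146 − 0.012184) / 0.028146 ≈ 0.5671

PAF ≈ 0.567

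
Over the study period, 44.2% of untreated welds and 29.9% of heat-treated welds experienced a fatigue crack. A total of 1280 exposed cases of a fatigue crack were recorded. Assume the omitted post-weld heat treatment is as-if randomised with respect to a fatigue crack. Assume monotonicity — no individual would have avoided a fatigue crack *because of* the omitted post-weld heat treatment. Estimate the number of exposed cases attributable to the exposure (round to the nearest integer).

about 414 cases

p₁ = 0.442, p₀ = 0.299.
PN = (p₁ − p₀)/p₁ = (0.442 − 0.299) / 0.442 ≈ 0.32353.
Attributable cases ≈ PN × (exposed cases) = 0.32353 × 1280 ≈ 414.12.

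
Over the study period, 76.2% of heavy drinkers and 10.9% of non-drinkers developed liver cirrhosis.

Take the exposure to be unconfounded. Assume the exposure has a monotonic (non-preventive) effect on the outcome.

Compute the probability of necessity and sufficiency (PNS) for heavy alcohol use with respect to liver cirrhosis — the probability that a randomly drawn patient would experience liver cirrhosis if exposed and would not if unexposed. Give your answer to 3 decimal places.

PNS ≈ 0.653

p₁ = 0.762, p₀ = 0.109.
Under exogeneity and monotonicity, PNS = p₁ − p₀.
PNS = 0.762 − 0.109 = 0.653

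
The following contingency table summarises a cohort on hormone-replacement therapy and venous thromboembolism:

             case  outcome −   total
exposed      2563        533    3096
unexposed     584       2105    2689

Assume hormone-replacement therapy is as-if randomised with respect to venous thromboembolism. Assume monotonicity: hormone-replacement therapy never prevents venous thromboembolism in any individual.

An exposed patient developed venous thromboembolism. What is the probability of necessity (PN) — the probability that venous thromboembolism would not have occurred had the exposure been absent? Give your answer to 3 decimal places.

p₁ = P(outcome | exposed) = 2563/3096 = 0.82784
p₀ = P(outcome | unexposed) = 584/2689 = 0.21718
Under exogeneity and monotonicity, PN = (p₁ − p₀)/p₁.
PN = (0.82784 − 0.21718) / 0.82784 ≈ 0.7377

PN ≈ 0.738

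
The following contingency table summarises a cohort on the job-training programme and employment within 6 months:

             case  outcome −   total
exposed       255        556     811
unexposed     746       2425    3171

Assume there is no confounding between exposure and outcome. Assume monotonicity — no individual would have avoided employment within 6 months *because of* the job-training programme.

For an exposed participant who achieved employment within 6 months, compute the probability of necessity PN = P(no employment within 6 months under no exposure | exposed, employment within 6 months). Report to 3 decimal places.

PN ≈ 0.252

p₁ = P(outcome | exposed) = 255/811 = 0.31443
p₀ = P(outcome | unexposed) = 746/3171 = 0.23526
Under exogeneity and monotonicity, PN = (p₁ − p₀)/p₁.
PN = (0.31443 − 0.23526) / 0.31443 ≈ 0.2518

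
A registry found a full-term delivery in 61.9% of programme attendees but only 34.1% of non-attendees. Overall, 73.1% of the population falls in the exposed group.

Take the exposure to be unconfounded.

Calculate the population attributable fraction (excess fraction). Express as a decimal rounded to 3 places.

PAF ≈ 0.373

p₁ = 0.619, p₀ = 0.341.
Overall risk P(Y=1) = π·p₁ + (1−π)·p₀ = 0.731×0.619 + 0.269×0.341 = 0.54422.
Under exogeneity, PAF = [P(Y=1) − p₀] / P(Y=1).
PAF = (0.54422 − 0.341) / 0.54422 ≈ 0.3734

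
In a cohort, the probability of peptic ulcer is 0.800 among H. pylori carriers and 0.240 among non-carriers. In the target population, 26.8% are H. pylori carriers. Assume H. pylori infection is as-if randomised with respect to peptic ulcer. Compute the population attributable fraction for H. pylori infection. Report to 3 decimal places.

PAF ≈ 0.385

Let p₁ = 0.8, p₀ = 0.24.
Overall risk P(Y=1) = π·p₁ + (1−π)·p₀ = 0.268×0.8 + 0.732×0.24 = 0.39008.
Under exogeneity, PAF = [P(Y=1) − p₀] / P(Y=1).
PAF = (0.39008 − 0.24) / 0.39008 ≈ 0.3847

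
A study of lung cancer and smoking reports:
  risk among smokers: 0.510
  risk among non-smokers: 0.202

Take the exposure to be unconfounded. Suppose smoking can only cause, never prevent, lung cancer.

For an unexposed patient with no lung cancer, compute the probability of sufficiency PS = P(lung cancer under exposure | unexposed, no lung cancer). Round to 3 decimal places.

Let p₁ = 0.51, p₀ = 0.202.
Under exogeneity and monotonicity, PS = (p₁ − p₀) / (1 − p₀).
PS = (0.51 − 0.202) / (1 − 0.202) = 0.308 / 0.798 ≈ 0.3860

PS ≈ 0.386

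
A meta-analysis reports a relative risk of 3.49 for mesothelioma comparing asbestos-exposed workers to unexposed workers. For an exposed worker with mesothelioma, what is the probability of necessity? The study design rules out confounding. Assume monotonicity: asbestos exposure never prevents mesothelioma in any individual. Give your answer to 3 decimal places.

PN ≈ 0.713

Under exogeneity and monotonicity, PN = (RR − 1) / RR = 1 − 1/RR.
PN = (3.49 − 1) / 3.49 = 2.49 / 3.49 ≈ 0.7135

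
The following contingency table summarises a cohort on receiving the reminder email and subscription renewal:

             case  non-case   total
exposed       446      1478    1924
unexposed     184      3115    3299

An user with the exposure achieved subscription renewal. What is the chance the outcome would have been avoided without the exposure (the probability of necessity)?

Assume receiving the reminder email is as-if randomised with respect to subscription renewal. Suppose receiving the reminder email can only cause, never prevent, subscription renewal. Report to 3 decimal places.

PN ≈ 0.759

p₁ = P(outcome | exposed) = 446/1924 = 0.23181
p₀ = P(outcome | unexposed) = 184/3299 = 0.055774
Under exogeneity and monotonicity, PN = (p₁ − p₀) / p₁.
PN = (0.23181 − 0.055774) / 0.23181 = 0.17603 / 0.23181 ≈ 0.7594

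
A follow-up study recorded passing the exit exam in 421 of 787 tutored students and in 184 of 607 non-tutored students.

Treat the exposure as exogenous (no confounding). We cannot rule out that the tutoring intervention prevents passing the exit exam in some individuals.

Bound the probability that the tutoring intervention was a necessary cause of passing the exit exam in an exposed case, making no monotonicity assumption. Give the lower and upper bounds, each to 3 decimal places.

p₁ = P(outcome | exposed) = 421/787 = 0.53494
p₀ = P(outcome | unexposed) = 184/607 = 0.30313
Under exogeneity alone the bounds on PN are max{0,(p₁−p₀)/p₁} ≤ PN ≤ min{1,(1−p₀)/p₁}.
  lower = (p₁ − p₀)/p₁ = 0.23181 / 0.53494 ≈ 0.4333
  upper = min{1, (1 − p₀)/p₁} = 0.69687 / 0.53494 ≈ 1.3027 → capped at 1

0.433 ≤ PN ≤ 1.000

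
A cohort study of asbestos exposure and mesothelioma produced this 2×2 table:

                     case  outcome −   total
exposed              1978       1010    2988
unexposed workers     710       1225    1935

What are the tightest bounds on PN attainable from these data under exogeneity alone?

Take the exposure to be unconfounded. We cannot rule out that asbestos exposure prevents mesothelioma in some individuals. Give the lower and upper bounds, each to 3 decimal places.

p₁ = P(outcome | exposed) = 1978/2988 = 0.66198
p₀ = P(outcome | unexposed) = 710/1935 = 0.36693
Under exogeneity alone the bounds on PN are max{0,(p₁−p₀)/p₁} ≤ PN ≤ min{1,(1−p₀)/p₁}.
  lower = (p₁ − p₀)/p₁ = 0.29506 / 0.66198 ≈ 0.4457
  upper = min{1, (1 − p₀)/p₁} = 0.63307 / 0.66198 ≈ 0.9563

0.446 ≤ PN ≤ 0.956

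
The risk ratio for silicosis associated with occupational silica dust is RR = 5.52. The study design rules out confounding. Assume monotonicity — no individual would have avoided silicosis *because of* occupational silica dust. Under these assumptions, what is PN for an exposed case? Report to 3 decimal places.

PN ≈ 0.819

Under exogeneity and monotonicity, PN = (RR − 1) / RR = 1 − 1/RR.
PN = (5.52 − 1) / 5.52 = 4.52 / 5.52 ≈ 0.8188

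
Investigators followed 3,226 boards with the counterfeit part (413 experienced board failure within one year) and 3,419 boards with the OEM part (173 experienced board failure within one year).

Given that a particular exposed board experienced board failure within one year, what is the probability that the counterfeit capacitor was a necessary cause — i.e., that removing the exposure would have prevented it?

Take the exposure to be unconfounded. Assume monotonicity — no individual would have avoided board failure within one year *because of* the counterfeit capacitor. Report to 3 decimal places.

PN ≈ 0.605

p₁ = P(outcome | exposed) = 413/3226 = 0.12802
p₀ = P(outcome | unexposed) = 173/3419 = 0.0506
Under exogeneity and monotonicity, PN = (p₁ − p₀) / p₁.
PN = (0.12802 − 0.0506) / 0.12802 = 0.077423 / 0.12802 ≈ 0.6048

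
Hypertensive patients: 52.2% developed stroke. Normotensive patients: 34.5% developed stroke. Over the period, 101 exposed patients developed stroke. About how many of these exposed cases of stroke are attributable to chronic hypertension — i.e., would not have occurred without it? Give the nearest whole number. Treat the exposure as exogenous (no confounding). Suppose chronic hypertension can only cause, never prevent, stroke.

about 34 cases

p₁ = 0.522, p₀ = 0.345.
PN = (p₁ − p₀)/p₁ = (0.522 − 0.345) / 0.522 ≈ 0.33908.
Attributable cases ≈ PN × (exposed cases) = 0.33908 × 101 ≈ 34.25.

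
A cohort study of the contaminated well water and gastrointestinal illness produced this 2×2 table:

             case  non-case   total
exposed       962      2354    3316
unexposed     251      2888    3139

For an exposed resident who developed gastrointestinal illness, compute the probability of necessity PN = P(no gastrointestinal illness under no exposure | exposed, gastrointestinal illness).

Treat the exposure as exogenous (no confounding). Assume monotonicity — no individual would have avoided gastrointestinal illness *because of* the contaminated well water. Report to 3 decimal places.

p₁ = P(outcome | exposed) = 962/3316 = 0.29011
p₀ = P(outcome | unexposed) = 251/3139 = 0.079962
Under exogeneity and monotonicity, PN = (p₁ − p₀) / p₁.
PN = (0.29011 − 0.079962) / 0.29011 = 0.21015 / 0.29011 ≈ 0.7244

PN ≈ 0.724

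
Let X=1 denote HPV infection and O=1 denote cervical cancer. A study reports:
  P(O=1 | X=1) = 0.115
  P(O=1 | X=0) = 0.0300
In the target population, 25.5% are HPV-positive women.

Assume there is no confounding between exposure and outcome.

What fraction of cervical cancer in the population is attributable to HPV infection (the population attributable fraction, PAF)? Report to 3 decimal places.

Let p₁ = 0.115, p₀ = 0.03.
Overall risk P(Y=1) = π·p₁ + (1−π)·p₀ = 0.255×0.115 + 0.745×0.03 = 0.051675.
Under exogeneity, PAF = [P(Y=1) − p₀] / P(Y=1).
PAF = (0.051675 − 0.03) / 0.051675 ≈ 0.4194

PAF ≈ 0.419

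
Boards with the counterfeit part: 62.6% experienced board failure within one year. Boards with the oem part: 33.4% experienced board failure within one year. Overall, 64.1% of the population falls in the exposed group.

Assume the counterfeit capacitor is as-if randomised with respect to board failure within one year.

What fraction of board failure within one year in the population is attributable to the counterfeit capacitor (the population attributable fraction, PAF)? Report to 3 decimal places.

PAF ≈ 0.359

p₁ = 0.626, p₀ = 0.334.
Overall risk P(Y=1) = π·p₁ + (1−π)·p₀ = 0.641×0.626 + 0.359×0.334 = 0.52117.
Under exogeneity, PAF = [P(Y=1) − p₀] / P(Y=1).
PAF = (0.52117 − 0.334) / 0.52117 ≈ 0.3591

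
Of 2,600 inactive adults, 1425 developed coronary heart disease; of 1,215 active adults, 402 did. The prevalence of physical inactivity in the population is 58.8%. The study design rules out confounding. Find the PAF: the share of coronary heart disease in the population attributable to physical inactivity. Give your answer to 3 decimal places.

PAF ≈ 0.279

p₁ = P(outcome | exposed) = 1425/2600 = 0.54808
p₀ = P(outcome | unexposed) = 402/1215 = 0.33086
Overall risk P(Y=1) = π·p₁ + (1−π)·p₀ = 0.588×0.54808 + 0.412×0.33086 = 0.45859.
Under exogeneity, PAF = [P(Y=1) − p₀] / P(Y=1).
PAF = (0.45859 − 0.33086) / 0.45859 ≈ 0.2785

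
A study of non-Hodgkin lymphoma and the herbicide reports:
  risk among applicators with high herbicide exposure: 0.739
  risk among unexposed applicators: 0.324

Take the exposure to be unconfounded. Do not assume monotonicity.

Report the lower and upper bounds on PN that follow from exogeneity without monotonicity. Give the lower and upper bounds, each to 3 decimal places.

0.562 ≤ PN ≤ 0.915

Let p₁ = 0.739, p₀ = 0.324.
Under exogeneity alone the bounds on PN are max{0,(p₁−p₀)/p₁} ≤ PN ≤ min{1,(1−p₀)/p₁}.
  lower = (p₁ − p₀)/p₁ = 0.415 / 0.739 ≈ 0.5616
  upper = min{1, (1 − p₀)/p₁} = 0.676 / 0.739 ≈ 0.9147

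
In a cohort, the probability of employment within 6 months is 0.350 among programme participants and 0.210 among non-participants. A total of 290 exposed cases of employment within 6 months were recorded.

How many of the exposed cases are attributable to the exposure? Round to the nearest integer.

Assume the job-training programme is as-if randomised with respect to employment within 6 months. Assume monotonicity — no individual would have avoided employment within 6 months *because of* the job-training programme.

about 116 cases

Let p₁ = 0.35, p₀ = 0.21.
PN = (p₁ − p₀)/p₁ = (0.35 − 0.21) / 0.35 ≈ 0.40000.
Attributable cases ≈ PN × (exposed cases) = 0.40000 × 290 ≈ 116.00.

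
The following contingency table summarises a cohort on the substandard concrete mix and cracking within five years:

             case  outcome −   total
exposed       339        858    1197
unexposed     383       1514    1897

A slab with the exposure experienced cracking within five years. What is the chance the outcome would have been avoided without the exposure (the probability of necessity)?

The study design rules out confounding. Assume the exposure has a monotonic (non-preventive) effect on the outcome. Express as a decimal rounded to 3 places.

PN ≈ 0.287

p₁ = P(outcome | exposed) = 339/1197 = 0.28321
p₀ = P(outcome | unexposed) = 383/1897 = 0.2019
Under exogeneity and monotonicity, PN = (p₁ − p₀) / p₁.
PN = (0.28321 − 0.2019) / 0.28321 = 0.08131 / 0.28321 ≈ 0.2871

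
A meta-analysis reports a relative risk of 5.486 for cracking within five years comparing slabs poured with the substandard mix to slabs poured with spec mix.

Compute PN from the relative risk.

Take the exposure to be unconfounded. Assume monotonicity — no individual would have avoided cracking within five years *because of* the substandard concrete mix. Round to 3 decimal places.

Under exogeneity and monotonicity, PN = (RR − 1) / RR = 1 − 1/RR.
PN = (5.486 − 1) / 5.486 = 4.486 / 5.486 ≈ 0.8177

PN ≈ 0.818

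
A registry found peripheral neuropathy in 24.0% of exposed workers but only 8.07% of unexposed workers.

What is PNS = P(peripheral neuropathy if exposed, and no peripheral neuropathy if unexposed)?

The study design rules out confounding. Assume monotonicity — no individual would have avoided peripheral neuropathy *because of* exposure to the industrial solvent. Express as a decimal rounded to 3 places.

PNS ≈ 0.159

p₁ = 0.24, p₀ = 0.0807.
Under exogeneity and monotonicity, PNS = p₁ − p₀.
PNS = 0.24 − 0.0807 = 0.1593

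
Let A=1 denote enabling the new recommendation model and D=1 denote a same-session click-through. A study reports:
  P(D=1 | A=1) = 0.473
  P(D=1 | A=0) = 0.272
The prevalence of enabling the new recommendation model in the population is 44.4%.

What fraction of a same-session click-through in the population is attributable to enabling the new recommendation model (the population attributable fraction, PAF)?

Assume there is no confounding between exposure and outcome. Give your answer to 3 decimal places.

Let p₁ = 0.473, p₀ = 0.272.
Overall risk P(Y=1) = π·p₁ + (1−π)·p₀ = 0.444×0.473 + 0.556×0.272 = 0.36124.
Under exogeneity, PAF = [P(Y=1) − p₀] / P(Y=1).
PAF = (0.36124 − 0.272) / 0.36124 ≈ 0.2470

PAF ≈ 0.247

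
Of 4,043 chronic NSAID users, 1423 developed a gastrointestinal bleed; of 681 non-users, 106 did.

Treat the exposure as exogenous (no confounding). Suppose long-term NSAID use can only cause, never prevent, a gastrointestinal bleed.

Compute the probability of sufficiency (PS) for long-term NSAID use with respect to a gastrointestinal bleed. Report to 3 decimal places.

PS ≈ 0.233

p₁ = P(outcome | exposed) = 1423/4043 = 0.35197
p₀ = P(outcome | unexposed) = 106/681 = 0.15565
Under exogeneity and monotonicity, PS = (p₁ − p₀) / (1 − p₀).
PS = (0.35197 − 0.15565) / (1 − 0.15565) = 0.19631 / 0.84435 ≈ 0.2325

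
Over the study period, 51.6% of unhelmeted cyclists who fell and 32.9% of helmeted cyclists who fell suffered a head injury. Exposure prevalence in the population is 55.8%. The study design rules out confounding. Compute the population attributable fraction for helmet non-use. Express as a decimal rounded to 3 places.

p₁ = 0.516, p₀ = 0.329.
Overall risk P(Y=1) = π·p₁ + (1−π)·p₀ = 0.558×0.516 + 0.442×0.329 = 0.43335.
Under exogeneity, PAF = [P(Y=1) − p₀] / P(Y=1).
PAF = (0.43335 − 0.329) / 0.43335 ≈ 0.2408

PAF ≈ 0.241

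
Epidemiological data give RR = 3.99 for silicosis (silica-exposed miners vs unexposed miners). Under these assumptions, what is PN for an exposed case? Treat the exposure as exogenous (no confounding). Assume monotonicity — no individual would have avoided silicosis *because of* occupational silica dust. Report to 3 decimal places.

PN ≈ 0.749

Under exogeneity and monotonicity, PN = (RR − 1) / RR = 1 − 1/RR.
PN = (3.99 − 1) / 3.99 = 2.99 / 3.99 ≈ 0.7494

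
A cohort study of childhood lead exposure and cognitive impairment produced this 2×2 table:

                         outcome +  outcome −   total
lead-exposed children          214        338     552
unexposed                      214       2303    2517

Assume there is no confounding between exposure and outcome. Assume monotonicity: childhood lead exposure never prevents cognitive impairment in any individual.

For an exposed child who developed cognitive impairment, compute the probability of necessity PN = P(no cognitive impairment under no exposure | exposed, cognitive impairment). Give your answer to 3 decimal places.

PN ≈ 0.781

p₁ = P(outcome | exposed) = 214/552 = 0.38768
p₀ = P(outcome | unexposed) = 214/2517 = 0.085022
Under exogeneity and monotonicity, PN = (p₁ − p₀)/p₁.
PN = (0.38768 − 0.085022) / 0.38768 ≈ 0.7807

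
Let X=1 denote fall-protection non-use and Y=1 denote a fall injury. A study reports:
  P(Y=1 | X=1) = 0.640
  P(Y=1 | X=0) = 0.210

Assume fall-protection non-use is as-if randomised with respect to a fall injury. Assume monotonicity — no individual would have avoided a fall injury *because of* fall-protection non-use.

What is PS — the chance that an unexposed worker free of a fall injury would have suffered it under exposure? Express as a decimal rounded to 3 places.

PS ≈ 0.544

Let p₁ = 0.64, p₀ = 0.21.
Under exogeneity and monotonicity, PS = (p₁ − p₀) / (1 − p₀).
PS = (0.64 − 0.21) / (1 − 0.21) = 0.43 / 0.79 ≈ 0.5443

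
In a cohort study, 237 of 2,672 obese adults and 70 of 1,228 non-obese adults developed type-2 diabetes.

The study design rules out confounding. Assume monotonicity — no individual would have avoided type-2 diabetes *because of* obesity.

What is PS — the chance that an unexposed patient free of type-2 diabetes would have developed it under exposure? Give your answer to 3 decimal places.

PS ≈ 0.034

p₁ = P(outcome | exposed) = 237/2672 = 0.088698
p₀ = P(outcome | unexposed) = 70/1228 = 0.057003
Under exogeneity and monotonicity, PS = (p₁ − p₀) / (1 − p₀).
PS = (0.088698 − 0.057003) / (1 − 0.057003) = 0.031694 / 0.943 ≈ 0.0336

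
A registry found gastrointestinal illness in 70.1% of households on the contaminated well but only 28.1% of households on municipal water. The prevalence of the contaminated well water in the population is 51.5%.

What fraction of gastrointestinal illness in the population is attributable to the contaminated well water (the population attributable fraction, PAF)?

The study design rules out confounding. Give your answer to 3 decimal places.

PAF ≈ 0.435

p₁ = 0.701, p₀ = 0.281.
Overall risk P(Y=1) = π·p₁ + (1−π)·p₀ = 0.515×0.701 + 0.485×0.281 = 0.4973.
Under exogeneity, PAF = [P(Y=1) − p₀] / P(Y=1).
PAF = (0.4973 − 0.281) / 0.4973 ≈ 0.4349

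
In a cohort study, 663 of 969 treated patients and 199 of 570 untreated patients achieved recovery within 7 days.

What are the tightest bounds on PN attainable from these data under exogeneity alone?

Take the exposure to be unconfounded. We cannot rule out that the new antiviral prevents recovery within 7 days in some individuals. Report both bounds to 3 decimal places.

0.490 ≤ PN ≤ 0.951

p₁ = P(outcome | exposed) = 663/969 = 0.68421
p₀ = P(outcome | unexposed) = 199/570 = 0.34912
Under exogeneity alone the bounds on PN are max{0,(p₁−p₀)/p₁} ≤ PN ≤ min{1,(1−p₀)/p₁}.
  lower = (p₁ − p₀)/p₁ = 0.33509 / 0.68421 ≈ 0.4897
  upper = min{1, (1 − p₀)/p₁} = 0.65088 / 0.68421 ≈ 0.9513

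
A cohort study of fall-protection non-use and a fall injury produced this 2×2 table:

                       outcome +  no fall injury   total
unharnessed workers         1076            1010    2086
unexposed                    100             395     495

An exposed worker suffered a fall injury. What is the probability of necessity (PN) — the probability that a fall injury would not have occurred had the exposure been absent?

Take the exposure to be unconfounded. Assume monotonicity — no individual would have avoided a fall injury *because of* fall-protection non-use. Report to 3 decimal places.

PN ≈ 0.608

p₁ = P(outcome | exposed) = 1076/2086 = 0.51582
p₀ = P(outcome | unexposed) = 100/495 = 0.20202
Under exogeneity and monotonicity, PN = (p₁ − p₀) / p₁.
PN = (0.51582 − 0.20202) / 0.51582 = 0.3138 / 0.51582 ≈ 0.6084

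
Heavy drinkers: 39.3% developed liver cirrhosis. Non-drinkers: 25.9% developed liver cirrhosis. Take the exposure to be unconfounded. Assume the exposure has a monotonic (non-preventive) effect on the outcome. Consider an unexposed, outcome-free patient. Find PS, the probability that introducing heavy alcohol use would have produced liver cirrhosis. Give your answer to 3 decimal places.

p₁ = 0.393, p₀ = 0.259.
Under exogeneity and monotonicity, PS = (p₁ − p₀) / (1 − p₀).
PS = (0.393 − 0.259) / (1 − 0.259) = 0.134 / 0.741 ≈ 0.1808

PS ≈ 0.181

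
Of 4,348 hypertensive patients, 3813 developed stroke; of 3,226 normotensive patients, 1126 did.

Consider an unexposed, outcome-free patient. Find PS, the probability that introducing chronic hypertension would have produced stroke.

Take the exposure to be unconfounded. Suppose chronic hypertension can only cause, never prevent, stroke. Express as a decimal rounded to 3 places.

p₁ = P(outcome | exposed) = 3813/4348 = 0.87695
p₀ = P(outcome | unexposed) = 1126/3226 = 0.34904
Under exogeneity and monotonicity, PS = (p₁ − p₀) / (1 − p₀).
PS = (0.87695 − 0.34904) / (1 − 0.34904) = 0.52792 / 0.65096 ≈ 0.8110

PS ≈ 0.811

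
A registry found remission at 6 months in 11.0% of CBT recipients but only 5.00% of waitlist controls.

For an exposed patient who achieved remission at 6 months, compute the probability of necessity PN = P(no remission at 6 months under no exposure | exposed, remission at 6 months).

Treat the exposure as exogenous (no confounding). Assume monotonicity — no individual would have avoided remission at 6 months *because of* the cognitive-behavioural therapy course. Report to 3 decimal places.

p₁ = 0.11, p₀ = 0.05.
Under exogeneity and monotonicity, PN = (p₁ − p₀) / p₁.
PN = (0.11 − 0.05) / 0.11 = 0.06 / 0.11 ≈ 0.5455

PN ≈ 0.545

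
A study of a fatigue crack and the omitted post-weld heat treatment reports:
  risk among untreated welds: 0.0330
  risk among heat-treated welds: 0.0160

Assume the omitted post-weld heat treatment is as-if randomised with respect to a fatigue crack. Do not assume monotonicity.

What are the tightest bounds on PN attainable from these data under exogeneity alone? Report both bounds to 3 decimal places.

Let p₁ = 0.033, p₀ = 0.016.
Under exogeneity alone the bounds on PN are max{0,(p₁−p₀)/p₁} ≤ PN ≤ min{1,(1−p₀)/p₁}.
  lower = (p₁ − p₀)/p₁ = 0.017 / 0.033 ≈ 0.5152
  upper = min{1, (1 − p₀)/p₁} = 0.984 / 0.033 ≈ 29.8182 → capped at 1

0.515 ≤ PN ≤ 1.000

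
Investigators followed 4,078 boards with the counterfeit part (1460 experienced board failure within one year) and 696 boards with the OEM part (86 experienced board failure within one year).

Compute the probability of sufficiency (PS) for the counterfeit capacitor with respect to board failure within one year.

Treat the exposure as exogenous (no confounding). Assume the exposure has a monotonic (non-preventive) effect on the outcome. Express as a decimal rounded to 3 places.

PS ≈ 0.268

p₁ = P(outcome | exposed) = 1460/4078 = 0.35802
p₀ = P(outcome | unexposed) = 86/696 = 0.12356
Under exogeneity and monotonicity, PS = (p₁ − p₀) / (1 − p₀).
PS = (0.35802 − 0.12356) / (1 − 0.12356) = 0.23446 / 0.87644 ≈ 0.2675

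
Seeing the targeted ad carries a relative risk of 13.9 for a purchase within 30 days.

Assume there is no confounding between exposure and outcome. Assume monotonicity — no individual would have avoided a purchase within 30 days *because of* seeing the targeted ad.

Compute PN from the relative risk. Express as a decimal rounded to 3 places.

PN ≈ 0.928

Under exogeneity and monotonicity, PN = (RR − 1) / RR = 1 − 1/RR.
PN = (13.9 − 1) / 13.9 = 12.9 / 13.9 ≈ 0.9281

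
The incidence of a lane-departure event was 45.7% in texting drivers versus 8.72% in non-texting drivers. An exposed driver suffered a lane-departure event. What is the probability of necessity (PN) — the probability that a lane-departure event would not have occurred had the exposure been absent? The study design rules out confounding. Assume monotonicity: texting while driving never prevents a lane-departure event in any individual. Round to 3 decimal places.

p₁ = 0.457, p₀ = 0.0872.
Under exogeneity and monotonicity, PN = (p₁ − p₀) / p₁.
PN = (0.457 − 0.0872) / 0.457 = 0.3698 / 0.457 ≈ 0.8092

PN ≈ 0.809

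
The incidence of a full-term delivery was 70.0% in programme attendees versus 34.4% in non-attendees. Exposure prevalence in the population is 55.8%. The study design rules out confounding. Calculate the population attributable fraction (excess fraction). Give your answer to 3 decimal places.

PAF ≈ 0.366

p₁ = 0.7, p₀ = 0.344.
Overall risk P(Y=1) = π·p₁ + (1−π)·p₀ = 0.558×0.7 + 0.442×0.344 = 0.54265.
Under exogeneity, PAF = [P(Y=1) − p₀] / P(Y=1).
PAF = (0.54265 − 0.344) / 0.54265 ≈ 0.3661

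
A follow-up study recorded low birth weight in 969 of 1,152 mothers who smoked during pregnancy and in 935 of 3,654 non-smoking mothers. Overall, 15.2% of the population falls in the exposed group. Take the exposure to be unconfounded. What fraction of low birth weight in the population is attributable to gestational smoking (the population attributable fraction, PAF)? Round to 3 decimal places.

p₁ = P(outcome | exposed) = 969/1152 = 0.84115
p₀ = P(outcome | unexposed) = 935/3654 = 0.25588
Overall risk P(Y=1) = π·p₁ + (1−π)·p₀ = 0.152×0.84115 + 0.848×0.25588 = 0.34484.
Under exogeneity, PAF = [P(Y=1) − p₀] / P(Y=1).
PAF = (0.34484 − 0.25588) / 0.34484 ≈ 0.2580

PAF ≈ 0.258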